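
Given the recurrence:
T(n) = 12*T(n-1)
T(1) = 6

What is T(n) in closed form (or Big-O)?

Each step multiplies by 12. T(n) = T(1)*12^(n-1) = 6*12^(n-1).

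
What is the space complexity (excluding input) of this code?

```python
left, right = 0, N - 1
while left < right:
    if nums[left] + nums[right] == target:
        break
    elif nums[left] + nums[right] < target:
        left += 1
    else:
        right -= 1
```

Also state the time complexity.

Space complexity: O(1).
Only a constant amount of auxiliary storage is used; nothing grows with n.
Time complexity: O(n).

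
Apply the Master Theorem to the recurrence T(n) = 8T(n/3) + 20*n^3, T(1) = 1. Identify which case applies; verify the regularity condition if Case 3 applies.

a=8, b=3, f(n)=20*n^3.
log_3(8) = 1.893 < 3.
f(n) = Omega(n^(1.893+epsilon)) for some epsilon > 0, so Case 3 is the candidate.
Regularity: a*f(n/b) = 8*20*(n/3)^3 = (8/27)*20*n^3 <= c*f(n) with c = 8/27 < 1. Satisfied.
Case 3: T(n) = Theta(n^3).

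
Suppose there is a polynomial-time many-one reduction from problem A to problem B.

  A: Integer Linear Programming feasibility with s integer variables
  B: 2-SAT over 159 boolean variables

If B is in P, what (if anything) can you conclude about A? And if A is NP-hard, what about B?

A poly-time reduction A <=_p B means any A-instance can be transformed to a B-instance in poly time.
If B is in P: compose the reduction with B's poly-time algorithm to solve A in poly time, so A is in P.
If A is NP-hard: every NP problem reduces to A, which reduces to B; composing reductions, every NP problem reduces to B, so B is NP-hard.
(Here in fact A is NP-complete and B is in P, so no such reduction is known -- its existence would imply P = NP; the analysis concerns only what the assumed reduction would or would not let you conclude.)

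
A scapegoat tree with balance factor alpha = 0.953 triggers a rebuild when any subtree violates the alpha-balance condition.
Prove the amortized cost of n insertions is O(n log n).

Define potential Phi = c * sum of |size(left(v)) - size(right(v))| over all nodes. An insertion at depth d costs O(d) = O(log n) and increases Phi by O(log n). When a rebuild of subtree of size s occurs, it costs O(s) but reduces Phi by Omega(s). With alpha = 0.953, between rebuilds Omega(s) insertions must occur. Amortized cost per insertion: O(log n).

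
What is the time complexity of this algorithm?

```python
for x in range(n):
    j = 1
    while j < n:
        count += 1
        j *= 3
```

Time complexity: O(n log n).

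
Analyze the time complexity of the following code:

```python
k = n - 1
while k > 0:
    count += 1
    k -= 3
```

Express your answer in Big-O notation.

Time complexity: O(n).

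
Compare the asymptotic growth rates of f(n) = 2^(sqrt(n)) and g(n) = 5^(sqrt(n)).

g(n) = 5^(sqrt(n)) grows faster: ratio is (5/2)^(sqrt(n)) -> infinity since 5/2 > 1.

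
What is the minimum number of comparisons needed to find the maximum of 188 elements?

Finding the maximum requires 187 comparisons. Each comparison eliminates exactly one candidate. With 188 candidates, we need 187 eliminations.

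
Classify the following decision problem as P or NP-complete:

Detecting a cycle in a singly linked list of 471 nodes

This problem is in P: Floyd's tortoise-and-hare runs in O(n) time, O(1) space.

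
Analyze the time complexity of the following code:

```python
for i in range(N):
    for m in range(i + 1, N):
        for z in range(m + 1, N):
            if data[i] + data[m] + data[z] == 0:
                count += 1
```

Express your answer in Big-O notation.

Time complexity: O(n^3).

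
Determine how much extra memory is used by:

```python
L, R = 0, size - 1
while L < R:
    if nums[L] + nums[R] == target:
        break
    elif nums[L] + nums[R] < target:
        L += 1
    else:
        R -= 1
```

Space complexity: O(1).
Only a constant amount of auxiliary storage is used; nothing grows with n.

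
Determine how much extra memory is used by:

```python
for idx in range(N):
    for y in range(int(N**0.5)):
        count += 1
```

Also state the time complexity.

Space complexity: O(1).
Only a constant amount of auxiliary storage is used; nothing grows with n.
Time complexity: O(n * sqrt(n)).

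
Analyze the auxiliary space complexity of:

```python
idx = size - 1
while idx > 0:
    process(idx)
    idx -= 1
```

Space complexity: O(1).
Only a constant amount of auxiliary storage is used; nothing grows with n.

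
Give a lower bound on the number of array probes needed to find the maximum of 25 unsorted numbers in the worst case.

Adversary: any unprobed cell could hold a value larger than everything seen so far. If fewer than 25 cells are probed, the adversary places the max in an unprobed cell. So all 25 cells must be examined; together with 25-1 comparisons this is tight.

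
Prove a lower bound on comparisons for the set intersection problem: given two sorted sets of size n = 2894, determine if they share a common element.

For two sorted arrays of size n = 2894, any correct algorithm must examine Omega(n) elements. If fewer are examined, an adversary places a common element in an unexamined gap. A merge-based scan achieves O(n), so the bound is tight.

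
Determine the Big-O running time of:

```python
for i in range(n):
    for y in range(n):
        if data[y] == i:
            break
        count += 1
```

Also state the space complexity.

Time complexity: O(n^2).
Space complexity: O(1).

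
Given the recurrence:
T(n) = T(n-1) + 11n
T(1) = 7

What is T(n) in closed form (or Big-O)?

Unrolling: T(n) = 7 + 11*(2 + 3 + ... + n) = 7 + 11*(n(n+1)/2 - 1) = O(n^2).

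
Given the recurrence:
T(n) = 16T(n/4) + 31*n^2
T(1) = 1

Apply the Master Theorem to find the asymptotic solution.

a=16, b=4, f(n)=31*n^2. log_4(16) = 2. Case 2: T(n) = O(n^2 log n).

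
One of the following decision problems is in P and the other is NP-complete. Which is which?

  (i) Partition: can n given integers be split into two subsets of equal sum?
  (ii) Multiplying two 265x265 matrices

(i) is NP-complete: Subset Sum reduces to it (one of Karp's 21 NP-complete problems).
(ii) is P: the schoolbook algorithm runs in O(n^3).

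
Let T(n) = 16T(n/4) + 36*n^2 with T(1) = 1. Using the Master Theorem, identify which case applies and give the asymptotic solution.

a=16, b=4, f(n)=36*n^2.
log_4(16) = 2, so n^(log_b(a)) = n^2.
f(n) = Theta(n^2), so Case 2 applies.
T(n) = Theta(n^2 log n).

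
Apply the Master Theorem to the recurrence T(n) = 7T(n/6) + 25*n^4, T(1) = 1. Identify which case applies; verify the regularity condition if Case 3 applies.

a=7, b=6, f(n)=25*n^4.
log_6(7) = 1.086 < 4.
f(n) = Omega(n^(1.086+epsilon)) for some epsilon > 0, so Case 3 is the candidate.
Regularity: a*f(n/b) = 7*25*(n/6)^4 = (7/1296)*25*n^4 <= c*f(n) with c = 7/1296 < 1. Satisfied.
Case 3: T(n) = Theta(n^4).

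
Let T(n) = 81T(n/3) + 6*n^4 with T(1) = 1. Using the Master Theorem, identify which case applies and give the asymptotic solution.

a=81, b=3, f(n)=6*n^4.
log_3(81) = 4, so n^(log_b(a)) = n^4.
f(n) = Theta(n^4), so Case 2 applies.
T(n) = Theta(n^4 log n).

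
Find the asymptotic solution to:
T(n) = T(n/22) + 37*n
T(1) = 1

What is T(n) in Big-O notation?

Geometric series: 37*n*(1 + 1/22 + 1/22^2 + ...) = O(n). T(n) = O(n).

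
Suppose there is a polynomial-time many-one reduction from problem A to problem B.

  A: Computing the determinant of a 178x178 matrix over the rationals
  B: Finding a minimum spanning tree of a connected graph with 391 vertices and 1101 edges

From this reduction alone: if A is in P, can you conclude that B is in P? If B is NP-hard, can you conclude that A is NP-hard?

A poly-time reduction A <=_p B transfers tractability DOWN (B easy => A easy) and hardness UP (A hard => B hard), not the reverse.
From A in P, the reduction alone does NOT give B in P: any problem in P trivially reduces to SAT, yet SAT is not known to be in P.
From B NP-hard, the reduction alone does NOT give A NP-hard: again, easy problems reduce to hard ones.
(Here in fact A is P and B is P.)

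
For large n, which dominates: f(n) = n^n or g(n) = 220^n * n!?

g(n) = 220^n * n! grows faster: by Stirling n! ~ sqrt(2 pi n)(n/e)^n, so 220^n n! / n^n ~ (220/e)^n sqrt(2 pi n) -> infinity since 220/e > 1.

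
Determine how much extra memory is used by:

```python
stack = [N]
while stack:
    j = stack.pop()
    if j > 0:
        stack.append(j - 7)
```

Space complexity: O(1).
Only a constant amount of auxiliary storage is used; nothing grows with n.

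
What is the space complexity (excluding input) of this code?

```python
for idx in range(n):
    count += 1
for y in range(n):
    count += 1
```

Space complexity: O(1).
Only a constant amount of auxiliary storage is used; nothing grows with n.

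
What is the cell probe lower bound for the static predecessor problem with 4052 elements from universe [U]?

The Patrascu-Thorup lower bound shows any data structure on n = 4052 elements using O(n * polylog(n)) space requires Omega(log log U) query time. van Emde Boas trees achieve O(log log U) with O(U) space.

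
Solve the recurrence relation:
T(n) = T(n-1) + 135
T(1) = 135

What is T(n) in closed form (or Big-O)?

Unrolling: T(n) = T(n-1) + 135 = T(n-2) + 2*135 = ... = T(1) + (n-1)*135 = 135 + (n-1)*135 = 135n.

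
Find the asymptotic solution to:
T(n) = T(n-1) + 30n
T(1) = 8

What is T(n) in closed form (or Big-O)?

Unrolling: T(n) = 8 + 30*(2 + 3 + ... + n) = 8 + 30*(n(n+1)/2 - 1) = O(n^2).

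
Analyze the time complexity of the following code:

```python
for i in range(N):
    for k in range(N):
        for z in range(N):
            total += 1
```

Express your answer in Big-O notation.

Time complexity: O(n^3).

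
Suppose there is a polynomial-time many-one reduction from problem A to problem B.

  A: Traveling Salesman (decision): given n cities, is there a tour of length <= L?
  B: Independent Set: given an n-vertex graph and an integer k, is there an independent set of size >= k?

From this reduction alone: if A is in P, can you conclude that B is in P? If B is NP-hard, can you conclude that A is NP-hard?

A poly-time reduction A <=_p B transfers tractability DOWN (B easy => A easy) and hardness UP (A hard => B hard), not the reverse.
From A in P, the reduction alone does NOT give B in P: any problem in P trivially reduces to SAT, yet SAT is not known to be in P.
From B NP-hard, the reduction alone does NOT give A NP-hard: again, easy problems reduce to hard ones.
(Here in fact A is NP-complete and B is NP-complete.)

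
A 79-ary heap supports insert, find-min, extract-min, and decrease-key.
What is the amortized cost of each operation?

The 79-ary heap has height O(log_79 n). Insert sifts up: O(log_79 n). Find-min reads the root: O(1). Extract-min sifts down comparing 79 children per level: O(79 * log_79 n). Decrease-key sifts up: O(log_79 n).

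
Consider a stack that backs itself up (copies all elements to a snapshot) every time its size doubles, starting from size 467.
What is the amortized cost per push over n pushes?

Backups occur at sizes 467, 934, 1868, ..., copying 467 + 934 + 1868 + ... <= 2n elements total (geometric series). Spread over n pushes, the amortized backup cost is O(1) per push.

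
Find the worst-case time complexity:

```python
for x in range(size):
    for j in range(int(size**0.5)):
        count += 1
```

Time complexity: O(n * sqrt(n)).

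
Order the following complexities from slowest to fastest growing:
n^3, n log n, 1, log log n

Ordered by growth rate: 1 < log log n < n log n < n^3.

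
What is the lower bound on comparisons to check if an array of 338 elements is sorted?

To verify 338 elements are sorted, we must compare each consecutive pair. Skipping any pair allows an adversary to swap them. Therefore 337 comparisons are necessary and sufficient.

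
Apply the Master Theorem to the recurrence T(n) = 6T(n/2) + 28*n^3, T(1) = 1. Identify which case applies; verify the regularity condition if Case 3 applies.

a=6, b=2, f(n)=28*n^3.
log_2(6) = 2.585 < 3.
f(n) = Omega(n^(2.585+epsilon)) for some epsilon > 0, so Case 3 is the candidate.
Regularity: a*f(n/b) = 6*28*(n/2)^3 = (6/8)*28*n^3 <= c*f(n) with c = 6/8 < 1. Satisfied.
Case 3: T(n) = Theta(n^3).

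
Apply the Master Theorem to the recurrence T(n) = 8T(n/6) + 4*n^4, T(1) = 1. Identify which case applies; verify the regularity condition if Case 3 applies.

a=8, b=6, f(n)=4*n^4.
log_6(8) = 1.161 < 4.
f(n) = Omega(n^(1.161+epsilon)) for some epsilon > 0, so Case 3 is the candidate.
Regularity: a*f(n/b) = 8*4*(n/6)^4 = (8/1296)*4*n^4 <= c*f(n) with c = 8/1296 < 1. Satisfied.
Case 3: T(n) = Theta(n^4).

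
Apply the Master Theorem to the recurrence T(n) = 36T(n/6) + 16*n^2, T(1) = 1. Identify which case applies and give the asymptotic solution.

a=36, b=6, f(n)=16*n^2.
log_6(36) = 2, so n^(log_b(a)) = n^2.
f(n) = Theta(n^2), so Case 2 applies.
T(n) = Theta(n^2 log n).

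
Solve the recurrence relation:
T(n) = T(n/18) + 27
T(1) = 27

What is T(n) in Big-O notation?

Each step divides n by 18 and adds 27. After log_18(n) steps, T(n) = O(log n).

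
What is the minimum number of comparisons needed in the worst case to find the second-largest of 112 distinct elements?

Lower bound: finding the max needs 112-1 comparisons. By the adversary weight-doubling argument, the max must personally win >= ceil(log_2(112)) = 7 comparisons; the 2nd-largest is among those 7 losers, needing 7-1 more comparisons. Total >= 112-1 + 7-1 = 117. A balanced knockout tournament achieves this.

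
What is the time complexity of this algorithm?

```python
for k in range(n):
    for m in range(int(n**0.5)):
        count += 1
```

Time complexity: O(n * sqrt(n)).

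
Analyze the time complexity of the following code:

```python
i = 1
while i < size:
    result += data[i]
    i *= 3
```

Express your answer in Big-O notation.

Time complexity: O(log n).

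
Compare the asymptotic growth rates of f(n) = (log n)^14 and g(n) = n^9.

g(n) = n^9 grows faster: any positive polynomial dominates any polylog.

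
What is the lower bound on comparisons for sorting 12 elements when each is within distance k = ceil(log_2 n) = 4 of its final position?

Partition the 12 positions into floor(n/k) blocks of k = 4 consecutive positions; any permutation within a block keeps every element within k of its final position, so there are at least (k!)^(n/k) distinguishable inputs. Lower bound: log_2((k!)^(n/k)) = (n/k) * log_2(k!) = Theta(n log k); with k = ceil(log_2 n), this is Omega(n log log n).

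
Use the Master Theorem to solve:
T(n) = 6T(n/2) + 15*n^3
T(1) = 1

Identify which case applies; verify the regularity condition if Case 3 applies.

a=6, b=2, f(n)=15*n^3.
log_2(6) = 2.585 < 3.
f(n) = Omega(n^(2.585+epsilon)) for some epsilon > 0, so Case 3 is the candidate.
Regularity: a*f(n/b) = 6*15*(n/2)^3 = (6/8)*15*n^3 <= c*f(n) with c = 6/8 < 1. Satisfied.
Case 3: T(n) = Theta(n^3).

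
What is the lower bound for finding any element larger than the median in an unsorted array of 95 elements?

To find an element larger than the median of 95 elements, we must see Omega(n) elements. Without seeing enough elements, an adversary can make any unseen element the median.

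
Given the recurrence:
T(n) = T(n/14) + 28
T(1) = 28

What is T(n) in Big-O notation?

Each step divides n by 14 and adds 28. After log_14(n) steps, T(n) = O(log n).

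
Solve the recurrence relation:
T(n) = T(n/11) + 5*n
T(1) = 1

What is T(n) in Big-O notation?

Geometric series: 5*n*(1 + 1/11 + 1/11^2 + ...) = O(n). T(n) = O(n).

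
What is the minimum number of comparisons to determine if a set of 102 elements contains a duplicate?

Determining if 102 elements are all distinct requires Omega(n log n) comparisons in the comparison model. This follows from the element distinctness lower bound.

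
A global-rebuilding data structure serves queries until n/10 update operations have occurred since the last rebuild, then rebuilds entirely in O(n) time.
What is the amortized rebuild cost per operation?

The O(n) rebuild is triggered by n/10 operations, so each contributes O(n)/(n/10) = O(10) = O(1) to the rebuild cost.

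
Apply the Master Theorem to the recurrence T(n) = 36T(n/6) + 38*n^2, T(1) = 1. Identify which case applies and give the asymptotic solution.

a=36, b=6, f(n)=38*n^2.
log_6(36) = 2, so n^(log_b(a)) = n^2.
f(n) = Theta(n^2), so Case 2 applies.
T(n) = Theta(n^2 log n).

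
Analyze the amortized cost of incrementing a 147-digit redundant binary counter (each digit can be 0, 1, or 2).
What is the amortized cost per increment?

A redundant counter on 147 digits allows digit values 0, 1, 2. Increment adds 1 to the least significant digit and carries any 2 to a 0 plus +1 on the next digit. With potential Phi = (number of 2-digits), each increment does O(1) actual work plus a chain of carries, each of which decreases Phi by 1. Amortized O(1).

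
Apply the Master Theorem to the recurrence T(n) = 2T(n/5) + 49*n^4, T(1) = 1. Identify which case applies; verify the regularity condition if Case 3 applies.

a=2, b=5, f(n)=49*n^4.
log_5(2) = 0.4307 < 4.
f(n) = Omega(n^(0.4307+epsilon)) for some epsilon > 0, so Case 3 is the candidate.
Regularity: a*f(n/b) = 2*49*(n/5)^4 = (2/625)*49*n^4 <= c*f(n) with c = 2/625 < 1. Satisfied.
Case 3: T(n) = Theta(n^4).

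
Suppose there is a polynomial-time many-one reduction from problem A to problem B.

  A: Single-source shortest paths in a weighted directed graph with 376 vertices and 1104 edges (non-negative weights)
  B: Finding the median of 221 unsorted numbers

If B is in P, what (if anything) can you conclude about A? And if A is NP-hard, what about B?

A poly-time reduction A <=_p B means any A-instance can be transformed to a B-instance in poly time.
If B is in P: compose the reduction with B's poly-time algorithm to solve A in poly time, so A is in P.
If A is NP-hard: every NP problem reduces to A, which reduces to B; composing reductions, every NP problem reduces to B, so B is NP-hard.
(Here in fact A is P and B is P.)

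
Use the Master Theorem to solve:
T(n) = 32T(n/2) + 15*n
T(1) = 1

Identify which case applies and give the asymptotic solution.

a=32, b=2, f(n)=15*n.
log_2(32) = 5 > 1.
Since f(n) = O(n^1) is polynomially smaller than n^5, Case 1 applies.
T(n) = Theta(n^5).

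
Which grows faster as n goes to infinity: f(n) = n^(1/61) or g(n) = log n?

f(n) = n^(1/61) grows faster: any positive power of n dominates log n.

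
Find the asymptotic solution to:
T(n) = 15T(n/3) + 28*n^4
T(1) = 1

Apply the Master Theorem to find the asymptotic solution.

a=15, b=3, f(n)=28*n^4. log_3(15) = 2.465 < 4. Case 3: T(n) = O(n^4).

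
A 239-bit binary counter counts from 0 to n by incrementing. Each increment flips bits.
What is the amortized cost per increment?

Bit i flips every 2^i increments. Total flips over n increments: sum_{i=0}^{239} n/2^i < 2n. Amortized cost: 2n/n = O(1).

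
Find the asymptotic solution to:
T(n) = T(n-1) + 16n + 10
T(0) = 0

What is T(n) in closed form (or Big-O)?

Dominant term in sum is 16*sum(i, i=1..n) = 16*n*(n+1)/2 = O(n^2).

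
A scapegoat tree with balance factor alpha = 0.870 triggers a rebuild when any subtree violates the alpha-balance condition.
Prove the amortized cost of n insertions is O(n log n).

Define potential Phi = c * sum of |size(left(v)) - size(right(v))| over all nodes. An insertion at depth d costs O(d) = O(log n) and increases Phi by O(log n). When a rebuild of subtree of size s occurs, it costs O(s) but reduces Phi by Omega(s). With alpha = 0.870, between rebuilds Omega(s) insertions must occur. Amortized cost per insertion: O(log n).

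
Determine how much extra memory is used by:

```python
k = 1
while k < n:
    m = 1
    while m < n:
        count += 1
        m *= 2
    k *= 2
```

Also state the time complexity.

Space complexity: O(1).
Only a constant amount of auxiliary storage is used; nothing grows with n.
Time complexity: O(log^2 n).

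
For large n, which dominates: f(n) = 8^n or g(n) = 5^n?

f(n) = 8^n grows faster: (8/5)^n -> infinity since 8/5 > 1.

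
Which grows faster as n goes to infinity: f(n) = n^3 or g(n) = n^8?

g(n) = n^8 grows faster: n^8/n^3 = n^5 -> infinity.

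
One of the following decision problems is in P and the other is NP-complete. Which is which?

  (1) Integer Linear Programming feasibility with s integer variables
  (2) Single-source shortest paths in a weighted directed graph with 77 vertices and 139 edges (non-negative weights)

(1) is NP-complete: ILP feasibility is NP-complete (LP relaxation is in P).
(2) is P: Dijkstra's algorithm runs in O((V+E) log V).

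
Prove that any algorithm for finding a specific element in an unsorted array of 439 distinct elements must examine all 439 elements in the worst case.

Adversary argument: if the algorithm examines fewer than 439 elements, the adversary places the target in an unexamined position. The algorithm cannot distinguish 'not present' from 'in unexamined position'.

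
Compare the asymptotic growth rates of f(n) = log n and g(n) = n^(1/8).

g(n) = n^(1/8) grows faster: any positive power of n dominates log n.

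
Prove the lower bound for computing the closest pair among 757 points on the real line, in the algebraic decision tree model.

Reduction from element distinctness: given 757 reals, the closest-pair distance is 0 iff two are equal. Element distinctness has an Omega(n log n) lower bound in the algebraic decision tree model (Ben-Or). Therefore closest pair on a line also requires Omega(n log n). Sorting then a linear scan achieves this.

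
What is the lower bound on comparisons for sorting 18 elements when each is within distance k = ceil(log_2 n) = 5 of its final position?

Partition the 18 positions into floor(n/k) blocks of k = 5 consecutive positions; any permutation within a block keeps every element within k of its final position, so there are at least (k!)^(n/k) distinguishable inputs. Lower bound: log_2((k!)^(n/k)) = (n/k) * log_2(k!) = Theta(n log k); with k = ceil(log_2 n), this is Omega(n log log n).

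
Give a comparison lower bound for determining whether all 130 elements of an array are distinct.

In the algebraic decision-tree model, the YES region for element distinctness on 130 elements has 130! connected components (one per ordering). Ben-Or's theorem then gives a lower bound of Omega(log(n!)) = Omega(n log n).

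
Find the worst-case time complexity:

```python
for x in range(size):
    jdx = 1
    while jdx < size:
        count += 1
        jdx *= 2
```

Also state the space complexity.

Time complexity: O(n log n).
Space complexity: O(1).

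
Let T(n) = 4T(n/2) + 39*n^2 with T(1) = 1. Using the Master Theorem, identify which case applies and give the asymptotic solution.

a=4, b=2, f(n)=39*n^2.
log_2(4) = 2, so n^(log_b(a)) = n^2.
f(n) = Theta(n^2), so Case 2 applies.
T(n) = Theta(n^2 log n).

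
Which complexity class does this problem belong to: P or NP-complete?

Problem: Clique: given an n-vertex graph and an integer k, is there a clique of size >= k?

This problem is NP-complete: complement of Independent Set / Vertex Cover (with k part of the input).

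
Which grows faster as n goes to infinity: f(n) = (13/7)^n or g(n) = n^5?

f(n) = (13/7)^n grows faster: (13/7)^n is exponential with base 13/7 > 1, dominating every polynomial.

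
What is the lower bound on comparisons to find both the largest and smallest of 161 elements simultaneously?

Pair elements first (floor(161/2) comparisons), then find max among winners and min among losers. Total: ceil(3*161/2) - 2 = 240 comparisons.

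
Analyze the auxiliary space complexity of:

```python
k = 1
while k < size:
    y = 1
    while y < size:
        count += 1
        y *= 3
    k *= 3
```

Space complexity: O(1).
Only a constant amount of auxiliary storage is used; nothing grows with n.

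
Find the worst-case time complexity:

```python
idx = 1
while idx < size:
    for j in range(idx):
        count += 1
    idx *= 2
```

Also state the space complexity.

Time complexity: O(n).
Space complexity: O(1).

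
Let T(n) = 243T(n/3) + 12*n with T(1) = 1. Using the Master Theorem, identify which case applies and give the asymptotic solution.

a=243, b=3, f(n)=12*n.
log_3(243) = 5 > 1.
Since f(n) = O(n^1) is polynomially smaller than n^5, Case 1 applies.
T(n) = Theta(n^5).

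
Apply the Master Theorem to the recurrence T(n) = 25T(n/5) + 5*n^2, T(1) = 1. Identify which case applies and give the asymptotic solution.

a=25, b=5, f(n)=5*n^2.
log_5(25) = 2, so n^(log_b(a)) = n^2.
f(n) = Theta(n^2), so Case 2 applies.
T(n) = Theta(n^2 log n).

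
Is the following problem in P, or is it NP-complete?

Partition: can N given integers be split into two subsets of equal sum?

This problem is NP-complete: Subset Sum reduces to it (one of Karp's 21 NP-complete problems).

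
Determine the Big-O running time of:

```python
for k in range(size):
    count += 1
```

Time complexity: O(n).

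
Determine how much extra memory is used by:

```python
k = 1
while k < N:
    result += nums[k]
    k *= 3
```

Space complexity: O(1).
Only a constant amount of auxiliary storage is used; nothing grows with n.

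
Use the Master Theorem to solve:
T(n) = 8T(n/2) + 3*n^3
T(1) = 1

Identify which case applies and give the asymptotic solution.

a=8, b=2, f(n)=3*n^3.
log_2(8) = 3, so n^(log_b(a)) = n^3.
f(n) = Theta(n^3), so Case 2 applies.
T(n) = Theta(n^3 log n).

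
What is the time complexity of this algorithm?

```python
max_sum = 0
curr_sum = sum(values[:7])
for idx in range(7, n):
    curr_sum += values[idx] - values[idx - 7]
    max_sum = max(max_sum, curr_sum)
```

Time complexity: O(n).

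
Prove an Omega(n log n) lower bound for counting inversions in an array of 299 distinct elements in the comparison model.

Decision-tree argument: at any leaf, the comparisons made (with transitivity) must totally order all 299 elements -- otherwise some pair (i,j) is unordered, and an adversary can present two inputs agreeing on every comparison made but with that pair flipped, changing the inversion count by 1, so the leaf's output is wrong on one of them. Hence the tree has >= 299! leaves and height >= log_2(299!) = Omega(n log n). Modified merge sort achieves O(n log n).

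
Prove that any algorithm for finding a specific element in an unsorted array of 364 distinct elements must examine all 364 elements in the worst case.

Adversary argument: if the algorithm examines fewer than 364 elements, the adversary places the target in an unexamined position. The algorithm cannot distinguish 'not present' from 'in unexamined position'.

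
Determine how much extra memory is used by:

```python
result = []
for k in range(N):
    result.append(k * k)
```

Space complexity: O(n).
Auxiliary storage grows linearly with the input size n in the worst case.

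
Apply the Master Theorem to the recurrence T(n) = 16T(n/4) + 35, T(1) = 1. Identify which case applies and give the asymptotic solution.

a=16, b=4, f(n)=35.
log_4(16) = 2 > 0.
Since f(n) = O(n^0) is polynomially smaller than n^2, Case 1 applies.
T(n) = Theta(n^2).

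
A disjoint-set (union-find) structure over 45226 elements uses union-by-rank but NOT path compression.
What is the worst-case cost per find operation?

Union-by-rank alone keeps every tree's height <= log_2(45226) ~= 15.5. Each find traverses from a node to its root, costing O(height) = O(log n). Without path compression this bound is tight.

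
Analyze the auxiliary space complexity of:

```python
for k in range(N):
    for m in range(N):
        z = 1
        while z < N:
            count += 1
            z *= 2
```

Space complexity: O(1).
Only a constant amount of auxiliary storage is used; nothing grows with n.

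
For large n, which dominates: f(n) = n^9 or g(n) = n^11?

g(n) = n^11 grows faster: n^11/n^9 = n^2 -> infinity.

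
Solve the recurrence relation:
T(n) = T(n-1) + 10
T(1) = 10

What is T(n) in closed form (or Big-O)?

Unrolling: T(n) = T(n-1) + 10 = T(n-2) + 2*10 = ... = T(1) + (n-1)*10 = 10 + (n-1)*10 = 10n.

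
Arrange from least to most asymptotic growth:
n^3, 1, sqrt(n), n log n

Ordered by growth rate: 1 < sqrt(n) < n log n < n^3.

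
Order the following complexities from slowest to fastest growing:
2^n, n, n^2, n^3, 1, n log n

Ordered by growth rate: 1 < n < n log n < n^2 < n^3 < 2^n.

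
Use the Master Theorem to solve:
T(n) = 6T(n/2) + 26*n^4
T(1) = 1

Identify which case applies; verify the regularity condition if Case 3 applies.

a=6, b=2, f(n)=26*n^4.
log_2(6) = 2.585 < 4.
f(n) = Omega(n^(2.585+epsilon)) for some epsilon > 0, so Case 3 is the candidate.
Regularity: a*f(n/b) = 6*26*(n/2)^4 = (6/16)*26*n^4 <= c*f(n) with c = 6/16 < 1. Satisfied.
Case 3: T(n) = Theta(n^4).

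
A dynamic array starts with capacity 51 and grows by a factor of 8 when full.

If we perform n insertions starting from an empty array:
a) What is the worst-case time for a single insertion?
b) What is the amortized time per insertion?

(a) Worst-case single insertion: O(n) -- when the array is full at capacity c, the resize copies all c elements, and c can be Theta(n).
(b) Resizes happen at sizes 51, 408, 3264, ... Total copy cost for n insertions: 51 + 408 + ... = O(n) (geometric series with ratio 1/8). Amortized cost per insertion: O(n)/n = O(1).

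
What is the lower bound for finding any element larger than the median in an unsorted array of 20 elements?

To find an element larger than the median of 20 elements, we must see Omega(n) elements. Without seeing enough elements, an adversary can make any unseen element the median.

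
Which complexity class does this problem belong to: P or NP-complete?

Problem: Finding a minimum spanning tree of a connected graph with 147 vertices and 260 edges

This problem is in P: Kruskal's / Prim's algorithms run in polynomial time.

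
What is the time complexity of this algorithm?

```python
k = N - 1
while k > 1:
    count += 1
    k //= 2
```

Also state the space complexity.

Time complexity: O(log n).
Space complexity: O(1).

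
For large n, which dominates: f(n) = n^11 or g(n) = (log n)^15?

f(n) = n^11 grows faster: any positive polynomial dominates any polylog.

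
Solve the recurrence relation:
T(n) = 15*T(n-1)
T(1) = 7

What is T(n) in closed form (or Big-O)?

Each step multiplies by 15. T(n) = T(1)*15^(n-1) = 7*15^(n-1).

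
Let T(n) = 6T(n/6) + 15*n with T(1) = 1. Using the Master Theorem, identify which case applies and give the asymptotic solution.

a=6, b=6, f(n)=15*n.
log_6(6) = 1, so n^(log_b(a)) = n.
f(n) = Theta(n), so Case 2 applies.
T(n) = Theta(n log n).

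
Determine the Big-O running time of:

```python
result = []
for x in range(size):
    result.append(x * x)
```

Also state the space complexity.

Time complexity: O(n).
Space complexity: O(n).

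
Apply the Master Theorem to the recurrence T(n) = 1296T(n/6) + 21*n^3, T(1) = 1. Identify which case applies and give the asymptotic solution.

a=1296, b=6, f(n)=21*n^3.
log_6(1296) = 4 > 3.
Since f(n) = O(n^3) is polynomially smaller than n^4, Case 1 applies.
T(n) = Theta(n^4).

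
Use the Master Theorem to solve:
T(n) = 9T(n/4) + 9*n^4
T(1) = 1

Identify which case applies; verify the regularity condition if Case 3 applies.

a=9, b=4, f(n)=9*n^4.
log_4(9) = 1.585 < 4.
f(n) = Omega(n^(1.585+epsilon)) for some epsilon > 0, so Case 3 is the candidate.
Regularity: a*f(n/b) = 9*9*(n/4)^4 = (9/256)*9*n^4 <= c*f(n) with c = 9/256 < 1. Satisfied.
Case 3: T(n) = Theta(n^4).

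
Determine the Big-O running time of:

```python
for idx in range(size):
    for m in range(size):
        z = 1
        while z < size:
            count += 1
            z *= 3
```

Time complexity: O(n^2 log n).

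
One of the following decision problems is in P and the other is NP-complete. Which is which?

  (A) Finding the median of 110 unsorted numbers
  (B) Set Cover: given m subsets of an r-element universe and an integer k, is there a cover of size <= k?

(A) is P: linear-time selection (median-of-medians) runs in O(n).
(B) is NP-complete: one of Karp's 21 NP-complete problems (with k part of the input).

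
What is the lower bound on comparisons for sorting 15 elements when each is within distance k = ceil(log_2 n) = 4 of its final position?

Partition the 15 positions into floor(n/k) blocks of k = 4 consecutive positions; any permutation within a block keeps every element within k of its final position, so there are at least (k!)^(n/k) distinguishable inputs. Lower bound: log_2((k!)^(n/k)) = (n/k) * log_2(k!) = Theta(n log k); with k = ceil(log_2 n), this is Omega(n log log n).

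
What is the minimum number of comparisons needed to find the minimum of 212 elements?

Finding the minimum requires 211 comparisons, identical reasoning to finding the maximum. Each comparison eliminates one candidate.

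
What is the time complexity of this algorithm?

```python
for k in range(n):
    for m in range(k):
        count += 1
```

Time complexity: O(n^2).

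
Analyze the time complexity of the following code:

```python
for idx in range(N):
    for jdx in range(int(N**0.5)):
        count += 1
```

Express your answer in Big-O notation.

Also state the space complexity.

Time complexity: O(n * sqrt(n)).
Space complexity: O(1).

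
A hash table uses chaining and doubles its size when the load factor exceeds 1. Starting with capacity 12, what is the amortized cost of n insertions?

Rehashing occurs when load exceeds 1. Total rehash cost is geometric series summing to O(n). Each insertion itself is O(1). Amortized: O(1).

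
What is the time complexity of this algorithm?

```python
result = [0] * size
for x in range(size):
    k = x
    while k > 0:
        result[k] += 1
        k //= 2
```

Time complexity: O(n log n).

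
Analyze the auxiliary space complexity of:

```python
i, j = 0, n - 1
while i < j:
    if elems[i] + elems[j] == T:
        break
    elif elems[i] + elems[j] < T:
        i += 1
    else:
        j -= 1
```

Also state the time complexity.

Space complexity: O(1).
Only a constant amount of auxiliary storage is used; nothing grows with n.
Time complexity: O(n).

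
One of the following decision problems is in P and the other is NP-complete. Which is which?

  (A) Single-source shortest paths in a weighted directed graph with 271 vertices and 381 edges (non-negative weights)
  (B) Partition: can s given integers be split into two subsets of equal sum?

(A) is P: Dijkstra's algorithm runs in O((V+E) log V).
(B) is NP-complete: Subset Sum reduces to it (one of Karp's 21 NP-complete problems).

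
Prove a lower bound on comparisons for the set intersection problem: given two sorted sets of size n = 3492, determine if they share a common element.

For two sorted arrays of size n = 3492, any correct algorithm must examine Omega(n) elements. If fewer are examined, an adversary places a common element in an unexamined gap. A merge-based scan achieves O(n), so the bound is tight.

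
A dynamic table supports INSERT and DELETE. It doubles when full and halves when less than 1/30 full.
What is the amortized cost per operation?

Using potential function Phi = |2*num_items - table_size| when load > 1/2, and Phi = table_size/2 - num_items otherwise. The gap of 1/30 vs 1/2 for shrinking prevents thrashing. Both insert and delete have O(1) amortized cost.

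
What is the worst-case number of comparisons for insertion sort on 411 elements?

Insertion sort on reverse-sorted input: 1 + 2 + ... + (411-1) = 84255 comparisons.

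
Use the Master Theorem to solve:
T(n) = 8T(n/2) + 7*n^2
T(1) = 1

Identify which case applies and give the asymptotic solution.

a=8, b=2, f(n)=7*n^2.
log_2(8) = 3 > 2.
Since f(n) = O(n^2) is polynomially smaller than n^3, Case 1 applies.
T(n) = Theta(n^3).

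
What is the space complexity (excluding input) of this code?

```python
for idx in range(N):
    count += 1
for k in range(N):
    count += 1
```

Space complexity: O(1).
Only a constant amount of auxiliary storage is used; nothing grows with n.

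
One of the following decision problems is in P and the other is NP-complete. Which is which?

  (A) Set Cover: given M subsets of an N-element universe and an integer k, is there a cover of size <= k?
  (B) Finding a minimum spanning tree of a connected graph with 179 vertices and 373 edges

(A) is NP-complete: one of Karp's 21 NP-complete problems (with k part of the input).
(B) is P: Kruskal's / Prim's algorithms run in polynomial time.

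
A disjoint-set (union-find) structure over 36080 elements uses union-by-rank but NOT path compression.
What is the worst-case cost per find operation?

Union-by-rank alone keeps every tree's height <= log_2(36080) ~= 15.1. Each find traverses from a node to its root, costing O(height) = O(log n). Without path compression this bound is tight.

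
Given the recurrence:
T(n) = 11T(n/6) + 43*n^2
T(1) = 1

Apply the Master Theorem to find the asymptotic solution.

a=11, b=6, f(n)=43*n^2. log_6(11) = 1.338 < 2. Case 3: T(n) = O(n^2).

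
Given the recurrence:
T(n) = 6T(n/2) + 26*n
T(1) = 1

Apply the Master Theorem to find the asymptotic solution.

a=6, b=2, f(n)=26*n. log_2(6) = 2.585. Case 1 of Master Theorem: T(n) = O(n^2.585).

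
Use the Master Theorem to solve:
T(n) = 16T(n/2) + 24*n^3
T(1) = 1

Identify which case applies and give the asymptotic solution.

a=16, b=2, f(n)=24*n^3.
log_2(16) = 4 > 3.
Since f(n) = O(n^3) is polynomially smaller than n^4, Case 1 applies.
T(n) = Theta(n^4).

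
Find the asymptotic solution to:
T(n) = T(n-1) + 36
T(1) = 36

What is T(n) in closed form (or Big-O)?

Unrolling: T(n) = T(n-1) + 36 = T(n-2) + 2*36 = ... = T(1) + (n-1)*36 = 36 + (n-1)*36 = 36n.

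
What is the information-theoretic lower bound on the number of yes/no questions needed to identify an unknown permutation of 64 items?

There are 64! = 126886932185884164103433389335161480802865516174545192198801894375214704230400000000000000 permutations. Each yes/no question gives at most 1 bit, so at least ceil(log_2(126886932185884164103433389335161480802865516174545192198801894375214704230400000000000000)) = 296 questions are needed.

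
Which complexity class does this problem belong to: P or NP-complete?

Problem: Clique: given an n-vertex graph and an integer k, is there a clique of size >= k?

This problem is NP-complete: complement of Independent Set / Vertex Cover (with k part of the input).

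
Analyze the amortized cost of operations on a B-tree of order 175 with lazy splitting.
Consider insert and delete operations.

In a B-tree of order 175, a node splits when it has 175 keys. With lazy splitting, we use potential Phi = number of full nodes + number of near-empty nodes. Each split costs O(1) but reduces potential. Between splits, at least 87 insertions must occur in that node. Amortized structural cost is O(1) per operation, plus O(log_175 n) traversal.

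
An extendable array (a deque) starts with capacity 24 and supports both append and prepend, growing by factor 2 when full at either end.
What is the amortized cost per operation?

Growth at either end copies all elements; capacities form a geometric sequence with ratio 2, so total copy cost over n operations is O(n) (two geometric series). Amortized O(1).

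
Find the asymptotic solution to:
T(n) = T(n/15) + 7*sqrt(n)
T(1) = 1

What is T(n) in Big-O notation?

Each level contributes sqrt(n/15^k). Geometric series with ratio 1/sqrt(15) < 1 sums to O(sqrt(n)).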